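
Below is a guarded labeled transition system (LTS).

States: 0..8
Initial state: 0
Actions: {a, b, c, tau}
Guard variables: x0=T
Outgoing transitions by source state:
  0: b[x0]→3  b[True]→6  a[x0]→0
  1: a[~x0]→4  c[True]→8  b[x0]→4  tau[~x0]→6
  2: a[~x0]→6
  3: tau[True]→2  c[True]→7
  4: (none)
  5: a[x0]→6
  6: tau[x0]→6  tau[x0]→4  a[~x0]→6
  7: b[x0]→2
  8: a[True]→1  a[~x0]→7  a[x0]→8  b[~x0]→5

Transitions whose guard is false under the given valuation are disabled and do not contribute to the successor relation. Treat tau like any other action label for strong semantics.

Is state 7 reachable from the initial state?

13 transition(s) survive guard evaluation.
L0 = {0}
L1 = {3,6}  now seen {0,3,6}
L2 = {2,4,7}  now seen {0,2,3,4,6,7}
Reach set: {0,2,3,4,6,7}
witness 7: b·c

Answer: REACHABLE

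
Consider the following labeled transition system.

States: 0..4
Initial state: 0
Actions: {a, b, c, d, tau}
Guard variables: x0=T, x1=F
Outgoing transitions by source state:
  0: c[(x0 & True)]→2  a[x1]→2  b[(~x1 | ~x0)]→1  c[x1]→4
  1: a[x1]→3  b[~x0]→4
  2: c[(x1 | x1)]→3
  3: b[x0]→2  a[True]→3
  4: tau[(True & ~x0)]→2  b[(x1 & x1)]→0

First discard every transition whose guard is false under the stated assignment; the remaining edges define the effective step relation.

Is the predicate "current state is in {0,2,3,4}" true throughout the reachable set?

Answer: INVARIANT VIOLATED at state 1

Analysis:
Inv-set: {0,2,3,4}
Reachable = {0,1,2}
  0: ✓
  1: outside
  2: ✓
witness against invariant: b → 1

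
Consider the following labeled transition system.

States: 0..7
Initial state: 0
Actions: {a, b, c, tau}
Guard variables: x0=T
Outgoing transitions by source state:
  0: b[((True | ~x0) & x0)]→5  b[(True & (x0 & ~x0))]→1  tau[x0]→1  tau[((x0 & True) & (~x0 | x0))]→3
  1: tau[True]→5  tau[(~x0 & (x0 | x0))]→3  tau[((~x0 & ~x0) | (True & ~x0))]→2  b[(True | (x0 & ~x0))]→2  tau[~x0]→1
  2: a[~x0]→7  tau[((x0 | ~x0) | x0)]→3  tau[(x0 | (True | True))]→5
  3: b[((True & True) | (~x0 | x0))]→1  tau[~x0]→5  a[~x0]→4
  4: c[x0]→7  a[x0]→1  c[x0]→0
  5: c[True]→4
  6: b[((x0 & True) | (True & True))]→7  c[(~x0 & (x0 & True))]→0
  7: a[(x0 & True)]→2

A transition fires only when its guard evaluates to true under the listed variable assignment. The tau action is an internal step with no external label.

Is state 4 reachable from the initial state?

Answer: REACHABLE

Trace:
After dropping false guards: 14 live edges.
L0 = {0}
L1 = {1,3,5}  total {0,1,3,5}
L2 = {2,4}  total {0,1,2,3,4,5}
L3 = {7}  total {0,1,2,3,4,5,7}
R = {0,1,2,3,4,5,7}
trace reaching 4: b·c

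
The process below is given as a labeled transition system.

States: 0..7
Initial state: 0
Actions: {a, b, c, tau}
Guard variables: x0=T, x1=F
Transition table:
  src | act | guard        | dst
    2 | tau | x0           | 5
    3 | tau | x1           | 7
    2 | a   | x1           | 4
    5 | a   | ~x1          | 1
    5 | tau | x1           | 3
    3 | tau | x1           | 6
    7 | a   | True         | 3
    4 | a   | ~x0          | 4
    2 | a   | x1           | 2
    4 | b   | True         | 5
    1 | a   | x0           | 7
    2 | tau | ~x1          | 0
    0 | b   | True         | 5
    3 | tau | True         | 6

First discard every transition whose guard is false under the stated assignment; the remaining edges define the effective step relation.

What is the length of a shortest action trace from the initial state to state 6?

BFS to 6:
  L0 = {0}
  L1 = {5}
  L2 = {1}
  L3 = {7}
  L4 = {3}
  L5 = {6}
6 enters at depth 5; path b·a·a·a·tau

Answer: 5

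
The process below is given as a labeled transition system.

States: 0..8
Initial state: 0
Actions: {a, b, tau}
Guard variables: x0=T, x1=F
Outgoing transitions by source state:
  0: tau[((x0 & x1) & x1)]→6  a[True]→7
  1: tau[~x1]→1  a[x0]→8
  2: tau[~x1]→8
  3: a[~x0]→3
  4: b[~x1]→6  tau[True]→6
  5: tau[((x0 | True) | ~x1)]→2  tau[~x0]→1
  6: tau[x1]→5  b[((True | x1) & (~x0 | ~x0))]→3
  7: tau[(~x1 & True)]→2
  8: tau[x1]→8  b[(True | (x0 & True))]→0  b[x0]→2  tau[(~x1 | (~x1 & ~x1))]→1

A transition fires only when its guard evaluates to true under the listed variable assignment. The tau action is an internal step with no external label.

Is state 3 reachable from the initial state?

Answer: UNREACHABLE

Working:
After dropping false guards: 11 live edges.
Layer 0: {0}
Layer 1: {7}  now seen {0,7}
Layer 2: {2}  now seen {0,2,7}
Layer 3: {8}  now seen {0,2,7,8}
Layer 4: {1}  now seen {0,1,2,7,8}
R = {0,1,2,7,8}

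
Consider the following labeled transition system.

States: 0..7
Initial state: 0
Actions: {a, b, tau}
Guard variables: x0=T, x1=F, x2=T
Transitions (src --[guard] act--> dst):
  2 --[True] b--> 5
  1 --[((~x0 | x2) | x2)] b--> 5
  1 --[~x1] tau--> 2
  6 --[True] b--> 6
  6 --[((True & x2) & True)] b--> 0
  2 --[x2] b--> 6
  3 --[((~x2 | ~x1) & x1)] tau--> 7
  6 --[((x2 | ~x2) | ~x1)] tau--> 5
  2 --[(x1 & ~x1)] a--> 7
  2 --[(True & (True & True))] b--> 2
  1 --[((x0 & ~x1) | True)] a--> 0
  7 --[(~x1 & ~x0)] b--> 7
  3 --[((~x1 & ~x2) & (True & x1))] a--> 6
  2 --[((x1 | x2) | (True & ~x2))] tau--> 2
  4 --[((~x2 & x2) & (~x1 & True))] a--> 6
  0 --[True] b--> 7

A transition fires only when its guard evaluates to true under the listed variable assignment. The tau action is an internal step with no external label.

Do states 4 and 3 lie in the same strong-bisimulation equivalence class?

Compute ~ classes (split until stable):
  π0 = {{0,1,2,3,4,5,6,7}}
  π1 = {{0},{1},{2,6},{3,4,5,7}}
  π2 = {{0},{1},{2},{3,4,5,7},{6}}
stable after 3 split(s): 5 block(s)
4∈{3,4,5,7}, 3∈{3,4,5,7}

Answer: BISIMILAR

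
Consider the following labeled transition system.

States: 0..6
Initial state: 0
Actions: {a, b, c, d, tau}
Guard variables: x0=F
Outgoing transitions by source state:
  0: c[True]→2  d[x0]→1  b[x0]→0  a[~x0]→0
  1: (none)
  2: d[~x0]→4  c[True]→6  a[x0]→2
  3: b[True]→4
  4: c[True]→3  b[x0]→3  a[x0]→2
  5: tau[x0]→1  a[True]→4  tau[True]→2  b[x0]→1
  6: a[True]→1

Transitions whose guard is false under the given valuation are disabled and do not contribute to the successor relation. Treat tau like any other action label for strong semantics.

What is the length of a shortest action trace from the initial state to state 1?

Answer: 3

Trace:
Layered search for 1:
  depth 0: {0}
  depth 1: {2}
  depth 2: {4,6}
  depth 3: {1,3}
first hit 1 at d=3 via c·c·a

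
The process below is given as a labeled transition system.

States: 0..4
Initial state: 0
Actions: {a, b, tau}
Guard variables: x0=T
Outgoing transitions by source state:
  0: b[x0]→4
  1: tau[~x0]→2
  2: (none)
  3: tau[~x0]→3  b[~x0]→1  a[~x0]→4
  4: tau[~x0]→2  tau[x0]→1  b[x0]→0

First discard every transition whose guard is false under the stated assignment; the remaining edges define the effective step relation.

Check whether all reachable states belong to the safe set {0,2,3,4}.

Allowed set {0,2,3,4}
Reach set: {0,1,4}
  0: ✓
  1: outside
  4: ✓
counterexample path to 1: b·tau

Answer: INVARIANT VIOLATED at state 1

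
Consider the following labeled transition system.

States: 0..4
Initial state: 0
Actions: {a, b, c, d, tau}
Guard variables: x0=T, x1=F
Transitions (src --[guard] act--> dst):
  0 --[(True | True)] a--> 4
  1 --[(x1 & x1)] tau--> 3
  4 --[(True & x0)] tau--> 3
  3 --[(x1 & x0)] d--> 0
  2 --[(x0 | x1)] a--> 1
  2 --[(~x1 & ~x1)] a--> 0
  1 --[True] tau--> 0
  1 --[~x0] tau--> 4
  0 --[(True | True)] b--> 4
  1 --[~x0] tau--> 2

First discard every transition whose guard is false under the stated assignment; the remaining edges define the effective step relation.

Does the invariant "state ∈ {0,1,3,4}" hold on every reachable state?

Inv-set: {0,1,3,4}
R = {0,3,4}
  0: safe
  3: safe
  4: safe

Answer: INVARIANT HOLDS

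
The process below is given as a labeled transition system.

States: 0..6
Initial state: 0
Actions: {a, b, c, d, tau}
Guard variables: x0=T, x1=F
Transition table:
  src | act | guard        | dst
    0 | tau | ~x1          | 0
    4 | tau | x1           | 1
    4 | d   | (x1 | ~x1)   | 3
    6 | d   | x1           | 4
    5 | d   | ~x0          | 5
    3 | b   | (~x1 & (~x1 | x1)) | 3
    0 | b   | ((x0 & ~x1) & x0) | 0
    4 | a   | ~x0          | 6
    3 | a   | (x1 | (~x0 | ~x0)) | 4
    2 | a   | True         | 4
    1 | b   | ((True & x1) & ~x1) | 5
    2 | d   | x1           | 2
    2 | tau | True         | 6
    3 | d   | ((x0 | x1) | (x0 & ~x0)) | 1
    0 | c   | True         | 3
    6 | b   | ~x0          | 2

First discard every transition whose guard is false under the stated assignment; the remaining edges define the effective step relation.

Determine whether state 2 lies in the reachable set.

Guard filter leaves 8 enabled edge(s).
L0 = {0}
L1 = {3}  total {0,3}
L2 = {1}  total {0,1,3}
Reachable = {0,1,3}

Answer: UNREACHABLE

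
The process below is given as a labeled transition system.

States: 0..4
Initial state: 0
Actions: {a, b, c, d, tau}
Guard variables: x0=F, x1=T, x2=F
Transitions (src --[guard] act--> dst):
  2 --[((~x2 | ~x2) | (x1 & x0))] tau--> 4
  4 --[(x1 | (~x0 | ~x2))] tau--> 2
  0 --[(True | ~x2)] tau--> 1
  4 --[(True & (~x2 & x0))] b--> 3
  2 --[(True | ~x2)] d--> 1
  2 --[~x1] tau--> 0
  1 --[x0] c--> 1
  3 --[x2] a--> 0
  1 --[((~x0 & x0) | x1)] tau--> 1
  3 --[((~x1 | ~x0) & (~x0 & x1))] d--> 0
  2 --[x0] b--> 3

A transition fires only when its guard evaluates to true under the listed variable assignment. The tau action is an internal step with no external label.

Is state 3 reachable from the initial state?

6 transition(s) survive guard evaluation.
depth 0: {0}
depth 1: {1}  total {0,1}
R = {0,1}

Answer: UNREACHABLE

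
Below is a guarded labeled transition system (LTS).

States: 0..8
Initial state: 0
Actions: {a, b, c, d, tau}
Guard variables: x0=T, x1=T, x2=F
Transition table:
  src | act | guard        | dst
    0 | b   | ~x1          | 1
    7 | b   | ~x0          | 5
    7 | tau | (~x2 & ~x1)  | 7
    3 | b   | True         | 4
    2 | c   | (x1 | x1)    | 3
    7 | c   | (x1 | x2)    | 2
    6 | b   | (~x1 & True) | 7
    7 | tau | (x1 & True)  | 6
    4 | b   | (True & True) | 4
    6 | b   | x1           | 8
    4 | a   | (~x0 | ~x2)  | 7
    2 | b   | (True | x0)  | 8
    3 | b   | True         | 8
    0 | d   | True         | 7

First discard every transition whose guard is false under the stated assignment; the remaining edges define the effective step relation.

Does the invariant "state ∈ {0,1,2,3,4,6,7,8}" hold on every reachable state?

Answer: INVARIANT HOLDS

Trace:
Allowed set {0,1,2,3,4,6,7,8}
Reachable = {0,2,3,4,6,7,8}
  0: ✓
  2: ✓
  3: ✓
  4: ✓
  6: ✓
  7: ✓
  8: ✓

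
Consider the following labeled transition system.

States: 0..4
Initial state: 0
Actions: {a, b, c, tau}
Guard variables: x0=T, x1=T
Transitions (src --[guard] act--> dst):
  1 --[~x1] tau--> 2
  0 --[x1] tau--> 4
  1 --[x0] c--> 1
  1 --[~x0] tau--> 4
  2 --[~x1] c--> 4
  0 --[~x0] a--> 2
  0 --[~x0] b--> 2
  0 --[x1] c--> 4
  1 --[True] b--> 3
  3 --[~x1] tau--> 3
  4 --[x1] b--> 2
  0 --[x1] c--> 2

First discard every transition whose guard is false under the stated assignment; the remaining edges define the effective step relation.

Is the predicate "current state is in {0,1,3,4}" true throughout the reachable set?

Answer: INVARIANT VIOLATED at state 2

Analysis:
Inv-set: {0,1,3,4}
Reach set: {0,2,4}
  0: ok
  2: outside
  4: ok
counterexample path to 2: c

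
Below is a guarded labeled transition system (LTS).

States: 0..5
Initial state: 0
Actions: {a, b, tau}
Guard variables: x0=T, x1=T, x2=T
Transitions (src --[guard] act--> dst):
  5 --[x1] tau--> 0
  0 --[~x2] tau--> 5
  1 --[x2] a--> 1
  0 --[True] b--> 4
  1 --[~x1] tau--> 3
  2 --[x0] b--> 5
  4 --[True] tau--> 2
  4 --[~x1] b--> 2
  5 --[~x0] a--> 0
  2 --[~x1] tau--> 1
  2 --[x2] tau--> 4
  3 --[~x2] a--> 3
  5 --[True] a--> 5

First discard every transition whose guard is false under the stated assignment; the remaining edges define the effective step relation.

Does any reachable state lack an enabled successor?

Reach set: {0,2,4,5}
  0: b→4  [1 exit(s)]
  2: b→5  tau→4  [2 exit(s)]
  4: tau→2  [1 exit(s)]
  5: a→5  tau→0  [2 exit(s)]

Answer: DEADLOCK-FREE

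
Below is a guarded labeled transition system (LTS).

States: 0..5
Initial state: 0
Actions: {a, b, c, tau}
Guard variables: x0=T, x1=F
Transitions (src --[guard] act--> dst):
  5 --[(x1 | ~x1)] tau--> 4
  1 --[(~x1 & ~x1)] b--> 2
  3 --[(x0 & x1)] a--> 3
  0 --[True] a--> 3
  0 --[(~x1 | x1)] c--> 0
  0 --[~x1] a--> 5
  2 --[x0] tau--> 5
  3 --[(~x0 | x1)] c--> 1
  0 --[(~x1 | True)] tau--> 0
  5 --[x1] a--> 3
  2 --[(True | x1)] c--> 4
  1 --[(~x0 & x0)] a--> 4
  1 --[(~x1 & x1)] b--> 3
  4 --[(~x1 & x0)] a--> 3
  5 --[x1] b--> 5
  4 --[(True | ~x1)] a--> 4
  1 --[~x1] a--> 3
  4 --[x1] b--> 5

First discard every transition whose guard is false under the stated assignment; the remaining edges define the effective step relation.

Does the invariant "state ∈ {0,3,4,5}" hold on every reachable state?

Answer: INVARIANT HOLDS

Trace:
Safe = {0,3,4,5}
Reachable = {0,3,4,5}
  0: safe
  3: safe
  4: safe
  5: safe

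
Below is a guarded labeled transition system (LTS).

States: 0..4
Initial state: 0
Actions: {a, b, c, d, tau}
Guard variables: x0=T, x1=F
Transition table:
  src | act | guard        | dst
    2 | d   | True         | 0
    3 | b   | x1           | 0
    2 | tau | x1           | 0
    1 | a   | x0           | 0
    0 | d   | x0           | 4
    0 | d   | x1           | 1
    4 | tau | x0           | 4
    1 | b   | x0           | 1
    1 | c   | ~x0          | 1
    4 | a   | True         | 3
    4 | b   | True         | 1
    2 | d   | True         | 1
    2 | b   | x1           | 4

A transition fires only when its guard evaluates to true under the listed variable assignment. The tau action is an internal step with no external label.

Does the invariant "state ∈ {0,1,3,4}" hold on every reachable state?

Answer: INVARIANT HOLDS

Trace:
Safe = {0,1,3,4}
R = {0,1,3,4}
  0: ok
  1: ok
  3: ok
  4: ok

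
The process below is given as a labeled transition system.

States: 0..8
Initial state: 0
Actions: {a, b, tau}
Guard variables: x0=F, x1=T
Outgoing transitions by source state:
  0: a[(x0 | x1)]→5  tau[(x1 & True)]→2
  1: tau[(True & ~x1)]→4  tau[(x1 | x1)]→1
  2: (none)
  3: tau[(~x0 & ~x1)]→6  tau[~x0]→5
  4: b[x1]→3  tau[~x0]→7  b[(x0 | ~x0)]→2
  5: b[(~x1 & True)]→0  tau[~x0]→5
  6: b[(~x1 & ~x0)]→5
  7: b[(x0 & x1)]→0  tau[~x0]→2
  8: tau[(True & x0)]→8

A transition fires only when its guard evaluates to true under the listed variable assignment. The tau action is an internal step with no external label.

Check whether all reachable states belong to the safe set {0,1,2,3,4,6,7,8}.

Answer: INVARIANT VIOLATED at state 5

Working:
Allowed set {0,1,2,3,4,6,7,8}
R = {0,2,5}
  0: ✓
  2: ✓
  5: ✗ unsafe
reach 5 via a — violates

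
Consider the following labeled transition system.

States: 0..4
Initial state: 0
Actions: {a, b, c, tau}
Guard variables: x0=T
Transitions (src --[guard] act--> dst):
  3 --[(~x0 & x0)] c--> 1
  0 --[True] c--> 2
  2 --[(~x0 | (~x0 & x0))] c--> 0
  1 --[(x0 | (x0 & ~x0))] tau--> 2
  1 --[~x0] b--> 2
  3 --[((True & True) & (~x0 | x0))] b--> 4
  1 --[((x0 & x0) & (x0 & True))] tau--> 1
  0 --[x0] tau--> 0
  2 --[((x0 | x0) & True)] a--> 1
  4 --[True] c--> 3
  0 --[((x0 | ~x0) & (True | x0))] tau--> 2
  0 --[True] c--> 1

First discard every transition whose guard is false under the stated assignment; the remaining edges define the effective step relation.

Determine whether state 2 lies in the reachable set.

Guard filter leaves 9 enabled edge(s).
Layer 0: {0}
Layer 1: {1,2}  cumulative {0,1,2}
R = {0,1,2}
Path to 2: c

Answer: REACHABLE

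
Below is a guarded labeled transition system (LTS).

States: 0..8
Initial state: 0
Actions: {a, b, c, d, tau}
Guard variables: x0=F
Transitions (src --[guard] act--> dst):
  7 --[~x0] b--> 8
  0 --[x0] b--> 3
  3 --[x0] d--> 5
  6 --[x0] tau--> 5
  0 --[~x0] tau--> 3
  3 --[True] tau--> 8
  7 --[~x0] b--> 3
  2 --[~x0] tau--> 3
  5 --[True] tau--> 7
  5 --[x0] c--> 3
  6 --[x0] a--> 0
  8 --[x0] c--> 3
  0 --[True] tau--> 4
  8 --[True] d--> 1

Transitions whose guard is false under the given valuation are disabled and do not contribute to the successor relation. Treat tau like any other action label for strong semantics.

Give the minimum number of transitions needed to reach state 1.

Answer: 3

Trace:
Layered search for 1:
  Layer 0: {0}
  Layer 1: {3,4}
  Layer 2: {8}
  Layer 3: {1}
1 enters at depth 3; path tau·tau·d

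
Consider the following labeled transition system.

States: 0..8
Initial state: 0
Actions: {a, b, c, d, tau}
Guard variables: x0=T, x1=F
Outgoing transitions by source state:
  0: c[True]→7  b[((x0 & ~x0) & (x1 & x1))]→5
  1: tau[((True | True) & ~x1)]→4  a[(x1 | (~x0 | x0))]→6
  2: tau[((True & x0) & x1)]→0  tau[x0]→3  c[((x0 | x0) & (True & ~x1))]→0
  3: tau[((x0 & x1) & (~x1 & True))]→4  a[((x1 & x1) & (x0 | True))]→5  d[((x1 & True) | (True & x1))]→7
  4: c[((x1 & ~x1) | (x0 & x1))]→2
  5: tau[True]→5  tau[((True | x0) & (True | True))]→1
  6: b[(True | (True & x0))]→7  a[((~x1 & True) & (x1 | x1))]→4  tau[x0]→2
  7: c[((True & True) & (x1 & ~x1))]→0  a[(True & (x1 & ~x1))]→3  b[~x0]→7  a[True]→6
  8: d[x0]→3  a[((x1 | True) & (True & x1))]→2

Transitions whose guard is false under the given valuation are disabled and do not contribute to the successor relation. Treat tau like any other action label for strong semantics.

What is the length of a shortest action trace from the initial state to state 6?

Answer: 2

Analysis:
Breadth-first toward 6:
  depth 0: {0}
  depth 1: {7}
  depth 2: {6}
depth(6)=2, e.g. c·a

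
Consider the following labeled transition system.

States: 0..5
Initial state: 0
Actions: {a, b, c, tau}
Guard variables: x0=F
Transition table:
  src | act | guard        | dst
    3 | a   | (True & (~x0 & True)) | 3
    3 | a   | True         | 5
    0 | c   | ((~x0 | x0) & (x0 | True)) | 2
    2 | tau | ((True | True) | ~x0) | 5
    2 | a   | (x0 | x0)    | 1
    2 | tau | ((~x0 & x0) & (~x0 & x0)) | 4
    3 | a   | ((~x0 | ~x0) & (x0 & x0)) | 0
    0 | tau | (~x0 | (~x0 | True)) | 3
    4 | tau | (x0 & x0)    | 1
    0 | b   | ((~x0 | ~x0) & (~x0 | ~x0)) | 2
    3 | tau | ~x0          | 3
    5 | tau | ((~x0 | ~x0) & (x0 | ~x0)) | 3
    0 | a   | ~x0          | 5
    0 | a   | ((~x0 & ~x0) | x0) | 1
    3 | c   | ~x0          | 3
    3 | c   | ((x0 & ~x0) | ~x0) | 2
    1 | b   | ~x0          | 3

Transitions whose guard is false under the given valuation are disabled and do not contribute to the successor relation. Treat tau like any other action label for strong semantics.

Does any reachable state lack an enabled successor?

Answer: DEADLOCK-FREE

Working:
Reach set: {0,1,2,3,5}
  0: a→1  a→5  b→2  c→2  tau→3  [5 exit(s)]
  1: b→3  [1 exit(s)]
  2: tau→5  [1 exit(s)]
  3: a→3  a→5  c→2  c→3  tau→3  [5 exit(s)]
  5: tau→3  [1 exit(s)]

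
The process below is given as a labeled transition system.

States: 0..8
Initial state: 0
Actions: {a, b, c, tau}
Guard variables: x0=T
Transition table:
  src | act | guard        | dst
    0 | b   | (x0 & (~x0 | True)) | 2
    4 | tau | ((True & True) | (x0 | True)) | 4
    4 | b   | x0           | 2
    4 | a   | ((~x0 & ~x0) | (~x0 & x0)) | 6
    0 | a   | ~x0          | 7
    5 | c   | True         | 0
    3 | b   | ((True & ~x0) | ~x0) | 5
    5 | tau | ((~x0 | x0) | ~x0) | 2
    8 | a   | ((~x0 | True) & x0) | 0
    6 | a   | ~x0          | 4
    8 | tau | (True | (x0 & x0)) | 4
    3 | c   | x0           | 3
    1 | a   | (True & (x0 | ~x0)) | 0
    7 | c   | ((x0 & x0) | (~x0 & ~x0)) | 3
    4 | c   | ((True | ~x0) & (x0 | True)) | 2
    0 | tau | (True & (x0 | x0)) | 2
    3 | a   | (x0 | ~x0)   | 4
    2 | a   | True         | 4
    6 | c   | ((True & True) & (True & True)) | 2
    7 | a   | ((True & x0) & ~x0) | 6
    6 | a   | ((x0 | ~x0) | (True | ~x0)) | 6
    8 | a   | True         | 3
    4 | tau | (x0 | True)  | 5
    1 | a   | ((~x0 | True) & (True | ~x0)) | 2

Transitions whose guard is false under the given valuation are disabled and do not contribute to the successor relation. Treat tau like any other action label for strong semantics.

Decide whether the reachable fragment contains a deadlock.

Reachable = {0,2,4,5}
  0: b→2  tau→2  [deg 2]
  2: a→4  [deg 1]
  4: b→2  c→2  tau→4  tau→5  [deg 4]
  5: c→0  tau→2  [deg 2]

Answer: DEADLOCK-FREE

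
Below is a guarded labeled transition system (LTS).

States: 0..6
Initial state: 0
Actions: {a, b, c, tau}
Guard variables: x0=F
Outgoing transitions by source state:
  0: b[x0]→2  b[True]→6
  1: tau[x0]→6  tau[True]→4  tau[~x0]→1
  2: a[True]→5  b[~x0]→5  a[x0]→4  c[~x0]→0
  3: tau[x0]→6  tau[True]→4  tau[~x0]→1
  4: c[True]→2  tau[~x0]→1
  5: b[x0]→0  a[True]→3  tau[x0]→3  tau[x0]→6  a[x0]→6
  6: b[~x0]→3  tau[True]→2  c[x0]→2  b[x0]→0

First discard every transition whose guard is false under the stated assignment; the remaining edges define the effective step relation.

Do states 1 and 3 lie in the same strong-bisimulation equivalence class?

Compute ~ classes (split until stable):
  π0 = {{0,1,2,3,4,5,6}}
  π1 = {{0},{1,3},{2},{4},{5},{6}}
Fixed point at round 2; 6 class(es).
1∈{1,3}, 3∈{1,3}

Answer: BISIMILAR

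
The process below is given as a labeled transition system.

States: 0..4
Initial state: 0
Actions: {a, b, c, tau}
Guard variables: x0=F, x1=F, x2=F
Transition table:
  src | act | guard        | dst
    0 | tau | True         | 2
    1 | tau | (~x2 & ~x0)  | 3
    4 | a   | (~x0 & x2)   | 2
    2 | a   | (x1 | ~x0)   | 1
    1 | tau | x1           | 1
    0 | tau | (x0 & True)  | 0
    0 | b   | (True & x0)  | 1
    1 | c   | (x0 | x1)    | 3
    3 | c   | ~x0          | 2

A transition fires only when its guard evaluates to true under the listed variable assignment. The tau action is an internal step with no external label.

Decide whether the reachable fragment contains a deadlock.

Answer: DEADLOCK-FREE

Working:
Reach set: {0,1,2,3}
  0: tau→2  [1 exit(s)]
  1: tau→3  [1 exit(s)]
  2: a→1  [1 exit(s)]
  3: c→2  [1 exit(s)]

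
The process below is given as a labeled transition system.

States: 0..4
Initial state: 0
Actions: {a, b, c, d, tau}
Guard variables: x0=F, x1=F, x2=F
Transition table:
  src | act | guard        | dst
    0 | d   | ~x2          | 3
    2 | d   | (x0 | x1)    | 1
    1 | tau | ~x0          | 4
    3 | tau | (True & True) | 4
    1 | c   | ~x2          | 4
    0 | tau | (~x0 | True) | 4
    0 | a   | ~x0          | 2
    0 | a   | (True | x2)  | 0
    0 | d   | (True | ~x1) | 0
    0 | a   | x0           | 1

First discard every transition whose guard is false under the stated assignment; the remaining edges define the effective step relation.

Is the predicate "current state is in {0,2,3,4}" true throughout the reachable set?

Inv-set: {0,2,3,4}
Reachable = {0,2,3,4}
  0: safe
  2: safe
  3: safe
  4: safe

Answer: INVARIANT HOLDS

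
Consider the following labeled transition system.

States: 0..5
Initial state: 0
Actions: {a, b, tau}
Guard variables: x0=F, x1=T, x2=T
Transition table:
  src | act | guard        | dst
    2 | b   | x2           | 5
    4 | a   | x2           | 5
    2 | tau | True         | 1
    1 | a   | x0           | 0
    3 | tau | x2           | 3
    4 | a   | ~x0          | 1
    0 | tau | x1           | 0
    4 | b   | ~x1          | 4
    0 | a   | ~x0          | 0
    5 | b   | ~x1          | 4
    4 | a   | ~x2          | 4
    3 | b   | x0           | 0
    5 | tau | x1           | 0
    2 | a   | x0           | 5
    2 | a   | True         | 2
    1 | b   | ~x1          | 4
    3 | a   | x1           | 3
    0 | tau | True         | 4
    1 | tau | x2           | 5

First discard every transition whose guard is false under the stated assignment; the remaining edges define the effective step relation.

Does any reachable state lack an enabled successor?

Reach set: {0,1,4,5}
  0: a→0  tau→0  tau→4  [3 exit(s)]
  1: tau→5  [1 exit(s)]
  4: a→1  a→5  [2 exit(s)]
  5: tau→0  [1 exit(s)]

Answer: DEADLOCK-FREE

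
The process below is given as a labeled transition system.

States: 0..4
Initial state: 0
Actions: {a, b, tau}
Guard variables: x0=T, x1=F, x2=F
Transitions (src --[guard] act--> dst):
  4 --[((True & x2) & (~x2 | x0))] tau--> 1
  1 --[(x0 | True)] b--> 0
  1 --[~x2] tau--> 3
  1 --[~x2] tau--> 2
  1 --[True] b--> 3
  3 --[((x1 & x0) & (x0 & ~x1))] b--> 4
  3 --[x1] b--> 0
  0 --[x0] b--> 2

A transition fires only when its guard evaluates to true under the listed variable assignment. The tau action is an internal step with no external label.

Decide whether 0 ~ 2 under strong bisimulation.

Refine partition for ~:
  π0 = {{0,1,2,3,4}}
  π1 = {{0},{1},{2,3,4}}
stable after 2 split(s): 3 block(s)
0∈{0}, 2∈{2,3,4}

Answer: NOT BISIMILAR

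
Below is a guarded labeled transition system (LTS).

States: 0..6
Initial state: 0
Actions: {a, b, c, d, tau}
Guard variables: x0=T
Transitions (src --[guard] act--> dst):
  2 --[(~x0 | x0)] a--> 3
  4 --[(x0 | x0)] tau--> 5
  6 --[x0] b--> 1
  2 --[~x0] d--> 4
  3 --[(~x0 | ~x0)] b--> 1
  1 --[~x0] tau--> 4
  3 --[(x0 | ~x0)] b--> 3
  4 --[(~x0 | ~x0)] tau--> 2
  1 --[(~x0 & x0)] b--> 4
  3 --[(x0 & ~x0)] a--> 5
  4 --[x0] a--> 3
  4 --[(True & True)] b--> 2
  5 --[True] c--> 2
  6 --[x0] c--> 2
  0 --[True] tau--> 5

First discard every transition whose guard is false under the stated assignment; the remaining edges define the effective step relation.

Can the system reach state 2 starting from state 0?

Answer: REACHABLE

Trace:
After dropping false guards: 9 live edges.
Layer 0: {0}
Layer 1: {5}  cumulative {0,5}
Layer 2: {2}  cumulative {0,2,5}
Layer 3: {3}  cumulative {0,2,3,5}
R = {0,2,3,5}
witness 2: tau·c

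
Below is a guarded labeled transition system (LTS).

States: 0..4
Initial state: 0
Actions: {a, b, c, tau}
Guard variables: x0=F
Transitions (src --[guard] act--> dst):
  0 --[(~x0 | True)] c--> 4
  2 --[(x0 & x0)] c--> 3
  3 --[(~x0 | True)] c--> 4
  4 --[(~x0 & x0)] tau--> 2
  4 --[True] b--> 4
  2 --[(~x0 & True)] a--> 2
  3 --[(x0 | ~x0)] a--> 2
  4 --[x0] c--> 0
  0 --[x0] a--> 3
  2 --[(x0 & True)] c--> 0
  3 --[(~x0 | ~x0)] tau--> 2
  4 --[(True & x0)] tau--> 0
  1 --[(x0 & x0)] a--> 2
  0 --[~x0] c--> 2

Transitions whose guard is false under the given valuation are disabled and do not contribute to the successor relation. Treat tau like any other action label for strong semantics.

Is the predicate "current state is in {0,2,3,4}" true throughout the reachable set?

Answer: INVARIANT HOLDS

Working:
Safe = {0,2,3,4}
Reachable = {0,2,4}
  0: ✓
  2: ✓
  4: ✓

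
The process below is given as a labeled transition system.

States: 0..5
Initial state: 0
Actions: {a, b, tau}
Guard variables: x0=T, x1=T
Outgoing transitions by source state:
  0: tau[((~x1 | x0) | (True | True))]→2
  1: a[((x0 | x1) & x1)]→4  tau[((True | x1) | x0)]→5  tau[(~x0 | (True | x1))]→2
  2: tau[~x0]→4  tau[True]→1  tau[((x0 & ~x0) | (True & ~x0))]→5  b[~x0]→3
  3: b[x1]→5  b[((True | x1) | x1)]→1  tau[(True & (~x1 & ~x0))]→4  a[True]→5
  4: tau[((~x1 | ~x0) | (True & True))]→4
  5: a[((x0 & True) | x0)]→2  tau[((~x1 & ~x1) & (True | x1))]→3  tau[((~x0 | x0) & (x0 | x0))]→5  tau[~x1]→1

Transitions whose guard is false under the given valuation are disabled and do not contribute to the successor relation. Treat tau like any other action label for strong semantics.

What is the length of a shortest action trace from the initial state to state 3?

Answer: UNREACHABLE

Trace:
BFS to 3:
  depth 0: {0}
  depth 1: {2}
  depth 2: {1}
  depth 3: {4,5}
3 never appears.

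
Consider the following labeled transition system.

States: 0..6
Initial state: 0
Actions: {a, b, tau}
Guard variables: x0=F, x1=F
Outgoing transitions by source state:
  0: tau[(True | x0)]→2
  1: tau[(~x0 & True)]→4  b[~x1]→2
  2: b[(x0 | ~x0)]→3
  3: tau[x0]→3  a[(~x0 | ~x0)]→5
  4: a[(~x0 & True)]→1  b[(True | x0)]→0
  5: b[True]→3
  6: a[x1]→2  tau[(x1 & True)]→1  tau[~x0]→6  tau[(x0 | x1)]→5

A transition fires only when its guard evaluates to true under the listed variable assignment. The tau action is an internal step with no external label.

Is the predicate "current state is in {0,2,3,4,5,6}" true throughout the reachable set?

Allowed set {0,2,3,4,5,6}
Reach set: {0,2,3,5}
  0: ✓
  2: ✓
  3: ✓
  5: ✓

Answer: INVARIANT HOLDS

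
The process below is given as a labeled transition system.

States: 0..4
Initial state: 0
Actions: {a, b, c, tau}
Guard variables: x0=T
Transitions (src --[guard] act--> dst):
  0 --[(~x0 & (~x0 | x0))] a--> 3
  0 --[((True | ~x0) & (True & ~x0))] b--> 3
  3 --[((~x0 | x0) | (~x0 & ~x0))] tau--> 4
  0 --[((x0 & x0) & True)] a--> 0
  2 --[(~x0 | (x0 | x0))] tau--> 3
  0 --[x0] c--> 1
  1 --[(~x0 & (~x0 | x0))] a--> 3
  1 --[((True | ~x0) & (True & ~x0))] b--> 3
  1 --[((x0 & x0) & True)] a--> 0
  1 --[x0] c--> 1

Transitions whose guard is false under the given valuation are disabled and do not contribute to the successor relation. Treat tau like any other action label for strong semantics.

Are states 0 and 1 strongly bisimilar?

Answer: BISIMILAR

Analysis:
Refine partition for ~:
  π0 = {{0,1,2,3,4}}
  π1 = {{0,1},{2,3},{4}}
  π2 = {{0,1},{2},{3},{4}}
4 equivalence class(es) (converged in 3)
0∈{0,1}, 1∈{0,1}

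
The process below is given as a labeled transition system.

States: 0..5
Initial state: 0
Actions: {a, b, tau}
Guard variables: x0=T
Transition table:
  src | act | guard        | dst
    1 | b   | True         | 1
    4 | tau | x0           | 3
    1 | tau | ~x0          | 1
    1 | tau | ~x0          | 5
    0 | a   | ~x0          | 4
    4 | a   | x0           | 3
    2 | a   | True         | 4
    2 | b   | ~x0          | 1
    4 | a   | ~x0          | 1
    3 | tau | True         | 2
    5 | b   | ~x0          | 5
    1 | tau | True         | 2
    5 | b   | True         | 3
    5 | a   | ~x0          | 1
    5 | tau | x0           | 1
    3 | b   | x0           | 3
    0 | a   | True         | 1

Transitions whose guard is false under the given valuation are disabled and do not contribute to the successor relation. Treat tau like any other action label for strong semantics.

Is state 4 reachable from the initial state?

10 transition(s) survive guard evaluation.
L0 = {0}
L1 = {1}  cumulative {0,1}
L2 = {2}  cumulative {0,1,2}
L3 = {4}  cumulative {0,1,2,4}
L4 = {3}  cumulative {0,1,2,3,4}
R = {0,1,2,3,4}
witness 4: a·tau·a

Answer: REACHABLE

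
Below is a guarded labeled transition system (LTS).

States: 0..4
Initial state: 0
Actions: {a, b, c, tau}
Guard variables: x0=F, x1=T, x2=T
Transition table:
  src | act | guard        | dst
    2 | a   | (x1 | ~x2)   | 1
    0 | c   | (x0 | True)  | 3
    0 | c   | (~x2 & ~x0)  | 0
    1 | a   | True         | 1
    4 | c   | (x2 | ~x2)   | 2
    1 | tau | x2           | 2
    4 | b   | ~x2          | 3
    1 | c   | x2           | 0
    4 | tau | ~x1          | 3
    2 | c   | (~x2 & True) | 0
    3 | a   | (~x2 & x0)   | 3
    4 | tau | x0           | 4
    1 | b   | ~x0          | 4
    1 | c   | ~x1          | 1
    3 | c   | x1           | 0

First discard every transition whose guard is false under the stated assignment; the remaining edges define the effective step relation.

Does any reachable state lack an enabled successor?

Answer: DEADLOCK-FREE

Working:
Reachable = {0,3}
  0: c→3  [1 exit(s)]
  3: c→0  [1 exit(s)]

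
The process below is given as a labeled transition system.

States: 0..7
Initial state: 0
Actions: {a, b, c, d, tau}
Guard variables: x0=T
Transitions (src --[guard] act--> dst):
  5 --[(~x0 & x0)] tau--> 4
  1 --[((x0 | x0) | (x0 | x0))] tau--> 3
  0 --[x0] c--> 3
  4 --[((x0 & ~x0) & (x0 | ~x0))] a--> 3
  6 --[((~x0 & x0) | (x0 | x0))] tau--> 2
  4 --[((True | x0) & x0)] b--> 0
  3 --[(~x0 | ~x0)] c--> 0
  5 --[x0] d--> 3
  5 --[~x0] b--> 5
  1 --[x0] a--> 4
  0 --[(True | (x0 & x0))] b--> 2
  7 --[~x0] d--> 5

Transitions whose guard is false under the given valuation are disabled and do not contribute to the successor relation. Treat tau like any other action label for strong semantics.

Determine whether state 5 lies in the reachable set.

Guard filter leaves 7 enabled edge(s).
L0 = {0}
L1 = {2,3}  total {0,2,3}
R = {0,2,3}

Answer: UNREACHABLE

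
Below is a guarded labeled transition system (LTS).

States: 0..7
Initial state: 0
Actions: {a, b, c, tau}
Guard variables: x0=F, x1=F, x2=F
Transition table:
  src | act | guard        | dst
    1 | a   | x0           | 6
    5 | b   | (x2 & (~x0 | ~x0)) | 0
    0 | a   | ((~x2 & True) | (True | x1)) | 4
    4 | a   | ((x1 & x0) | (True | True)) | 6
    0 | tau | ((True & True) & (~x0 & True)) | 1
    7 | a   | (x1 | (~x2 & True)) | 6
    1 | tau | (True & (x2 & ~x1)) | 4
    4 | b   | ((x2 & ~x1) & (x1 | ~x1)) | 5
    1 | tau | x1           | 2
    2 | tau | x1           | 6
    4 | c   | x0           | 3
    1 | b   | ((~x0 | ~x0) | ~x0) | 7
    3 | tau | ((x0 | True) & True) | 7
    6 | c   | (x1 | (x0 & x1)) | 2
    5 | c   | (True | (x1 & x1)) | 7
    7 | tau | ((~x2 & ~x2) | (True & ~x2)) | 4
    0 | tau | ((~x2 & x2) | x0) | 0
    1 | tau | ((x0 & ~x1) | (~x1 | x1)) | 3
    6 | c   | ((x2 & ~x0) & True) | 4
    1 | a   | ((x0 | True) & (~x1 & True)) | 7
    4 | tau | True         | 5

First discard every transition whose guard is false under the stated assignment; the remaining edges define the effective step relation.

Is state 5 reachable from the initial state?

Answer: REACHABLE

Trace:
After dropping false guards: 11 live edges.
L0 = {0}
L1 = {1,4}  cumulative {0,1,4}
L2 = {3,5,6,7}  cumulative {0,1,3,4,5,6,7}
Reachable = {0,1,3,4,5,6,7}
witness 5: a·tau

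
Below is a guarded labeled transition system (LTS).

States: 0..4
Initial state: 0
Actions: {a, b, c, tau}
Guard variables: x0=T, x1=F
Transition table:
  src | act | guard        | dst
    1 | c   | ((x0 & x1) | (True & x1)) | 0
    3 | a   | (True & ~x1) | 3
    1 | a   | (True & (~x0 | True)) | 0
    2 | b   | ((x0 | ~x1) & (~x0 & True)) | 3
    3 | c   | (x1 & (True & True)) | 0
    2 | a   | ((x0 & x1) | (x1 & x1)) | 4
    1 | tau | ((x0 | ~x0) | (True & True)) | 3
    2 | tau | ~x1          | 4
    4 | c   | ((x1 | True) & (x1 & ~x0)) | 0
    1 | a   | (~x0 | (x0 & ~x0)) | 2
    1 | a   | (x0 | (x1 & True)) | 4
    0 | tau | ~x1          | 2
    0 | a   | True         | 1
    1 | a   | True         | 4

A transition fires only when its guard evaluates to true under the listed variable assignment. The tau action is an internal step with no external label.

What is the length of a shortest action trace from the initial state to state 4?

Answer: 2

Working:
BFS to 4:
  depth 0: {0}
  depth 1: {1,2}
  depth 2: {3,4}
first hit 4 at d=2 via a·a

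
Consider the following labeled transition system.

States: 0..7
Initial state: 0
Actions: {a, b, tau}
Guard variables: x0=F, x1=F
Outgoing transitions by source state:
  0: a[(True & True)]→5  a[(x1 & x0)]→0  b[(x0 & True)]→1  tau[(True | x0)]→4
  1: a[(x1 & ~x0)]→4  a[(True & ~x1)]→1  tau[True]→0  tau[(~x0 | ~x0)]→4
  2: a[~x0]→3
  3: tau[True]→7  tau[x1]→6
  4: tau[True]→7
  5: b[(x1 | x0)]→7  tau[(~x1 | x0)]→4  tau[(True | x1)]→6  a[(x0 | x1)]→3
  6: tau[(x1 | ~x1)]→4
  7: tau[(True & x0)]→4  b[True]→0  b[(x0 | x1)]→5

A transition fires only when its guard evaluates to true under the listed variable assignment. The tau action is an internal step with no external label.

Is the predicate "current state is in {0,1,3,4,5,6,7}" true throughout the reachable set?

Answer: INVARIANT HOLDS

Working:
Safe = {0,1,3,4,5,6,7}
Reachable = {0,4,5,6,7}
  0: safe
  4: safe
  5: safe
  6: safe
  7: safe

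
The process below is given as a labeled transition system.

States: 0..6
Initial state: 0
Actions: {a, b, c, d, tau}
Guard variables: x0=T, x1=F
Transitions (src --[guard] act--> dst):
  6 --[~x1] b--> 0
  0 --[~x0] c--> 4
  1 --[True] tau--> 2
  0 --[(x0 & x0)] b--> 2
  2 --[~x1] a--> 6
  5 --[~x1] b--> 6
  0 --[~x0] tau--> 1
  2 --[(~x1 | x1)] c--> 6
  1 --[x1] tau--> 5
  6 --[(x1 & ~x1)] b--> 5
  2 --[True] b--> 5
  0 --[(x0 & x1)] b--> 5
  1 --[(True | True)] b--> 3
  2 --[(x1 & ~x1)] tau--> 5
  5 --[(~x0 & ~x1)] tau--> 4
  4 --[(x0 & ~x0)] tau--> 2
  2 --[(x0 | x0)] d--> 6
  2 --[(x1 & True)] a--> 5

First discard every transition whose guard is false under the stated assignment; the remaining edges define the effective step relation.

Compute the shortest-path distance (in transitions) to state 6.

Layered search for 6:
  depth 0: {0}
  depth 1: {2}
  depth 2: {5,6}
6 enters at depth 2; path b·a

Answer: 2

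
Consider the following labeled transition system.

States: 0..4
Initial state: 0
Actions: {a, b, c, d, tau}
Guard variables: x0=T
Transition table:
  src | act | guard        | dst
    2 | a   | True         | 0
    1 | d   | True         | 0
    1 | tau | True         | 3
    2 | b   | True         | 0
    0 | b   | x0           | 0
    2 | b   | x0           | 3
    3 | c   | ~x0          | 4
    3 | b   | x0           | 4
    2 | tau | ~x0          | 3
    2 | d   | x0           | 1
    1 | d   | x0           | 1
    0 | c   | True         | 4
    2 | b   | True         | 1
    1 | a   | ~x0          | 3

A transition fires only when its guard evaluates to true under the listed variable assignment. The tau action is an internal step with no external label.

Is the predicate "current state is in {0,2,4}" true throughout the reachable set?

Answer: INVARIANT HOLDS

Analysis:
Inv-set: {0,2,4}
Reach set: {0,4}
  0: ✓
  4: ✓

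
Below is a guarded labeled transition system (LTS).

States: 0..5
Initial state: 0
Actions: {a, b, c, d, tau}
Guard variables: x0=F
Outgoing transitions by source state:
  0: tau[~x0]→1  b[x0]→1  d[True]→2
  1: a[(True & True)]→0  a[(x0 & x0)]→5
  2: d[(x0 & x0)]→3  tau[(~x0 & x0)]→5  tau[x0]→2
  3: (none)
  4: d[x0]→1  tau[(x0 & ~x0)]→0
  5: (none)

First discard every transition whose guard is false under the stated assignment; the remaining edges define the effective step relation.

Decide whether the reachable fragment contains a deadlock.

Answer: DEADLOCK at state 2

Analysis:
Reach set: {0,1,2}
  0: d→2  tau→1  [2 exit(s)]
  1: a→0  [1 exit(s)]
  2: ∅  [no exit]
Path to 2: d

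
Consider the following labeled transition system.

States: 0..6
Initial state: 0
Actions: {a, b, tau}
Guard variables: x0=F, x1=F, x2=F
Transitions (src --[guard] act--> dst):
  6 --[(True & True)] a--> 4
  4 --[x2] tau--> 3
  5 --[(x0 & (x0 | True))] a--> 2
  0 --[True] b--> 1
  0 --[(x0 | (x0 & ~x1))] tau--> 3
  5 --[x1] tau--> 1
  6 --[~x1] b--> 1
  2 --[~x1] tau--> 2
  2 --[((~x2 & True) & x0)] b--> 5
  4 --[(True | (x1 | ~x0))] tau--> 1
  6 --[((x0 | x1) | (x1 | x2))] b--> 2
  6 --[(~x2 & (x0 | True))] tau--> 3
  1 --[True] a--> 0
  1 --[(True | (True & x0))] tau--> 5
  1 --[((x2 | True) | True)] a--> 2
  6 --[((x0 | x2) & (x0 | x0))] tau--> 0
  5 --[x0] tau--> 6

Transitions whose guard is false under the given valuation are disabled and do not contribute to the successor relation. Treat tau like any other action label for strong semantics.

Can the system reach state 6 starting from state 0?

After dropping false guards: 9 live edges.
Layer 0: {0}
Layer 1: {1}  total {0,1}
Layer 2: {2,5}  total {0,1,2,5}
R = {0,1,2,5}

Answer: UNREACHABLE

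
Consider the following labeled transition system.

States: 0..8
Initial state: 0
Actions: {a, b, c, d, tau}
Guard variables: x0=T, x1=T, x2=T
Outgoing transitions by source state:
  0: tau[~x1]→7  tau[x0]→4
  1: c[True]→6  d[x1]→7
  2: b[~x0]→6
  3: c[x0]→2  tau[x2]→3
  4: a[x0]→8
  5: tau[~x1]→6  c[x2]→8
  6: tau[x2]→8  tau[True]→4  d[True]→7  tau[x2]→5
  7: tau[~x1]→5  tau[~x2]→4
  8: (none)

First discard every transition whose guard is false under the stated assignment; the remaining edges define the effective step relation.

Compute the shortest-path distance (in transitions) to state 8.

Layered search for 8:
  depth 0: {0}
  depth 1: {4}
  depth 2: {8}
first hit 8 at d=2 via tau·a

Answer: 2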